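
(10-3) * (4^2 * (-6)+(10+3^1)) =-581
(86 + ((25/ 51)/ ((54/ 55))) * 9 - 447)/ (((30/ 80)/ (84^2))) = -342109376/ 51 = -6708026.98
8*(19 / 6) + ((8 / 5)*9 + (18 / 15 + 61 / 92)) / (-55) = 1900357 / 75900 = 25.04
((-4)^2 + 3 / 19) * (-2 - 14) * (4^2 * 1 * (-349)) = 27428608 / 19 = 1443610.95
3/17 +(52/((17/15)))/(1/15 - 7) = -219/34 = -6.44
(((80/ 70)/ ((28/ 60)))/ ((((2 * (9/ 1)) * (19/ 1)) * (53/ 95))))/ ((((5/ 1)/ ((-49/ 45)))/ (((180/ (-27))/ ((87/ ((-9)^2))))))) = 80/ 4611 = 0.02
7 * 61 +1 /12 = 5125 /12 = 427.08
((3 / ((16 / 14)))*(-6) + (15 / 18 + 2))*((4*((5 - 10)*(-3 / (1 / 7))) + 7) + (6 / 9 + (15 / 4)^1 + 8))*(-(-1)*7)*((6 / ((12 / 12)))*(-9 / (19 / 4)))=17163615 / 38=451674.08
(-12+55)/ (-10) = -43/ 10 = -4.30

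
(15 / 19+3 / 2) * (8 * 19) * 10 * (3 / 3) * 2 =6960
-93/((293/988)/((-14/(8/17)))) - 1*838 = 2488015/293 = 8491.52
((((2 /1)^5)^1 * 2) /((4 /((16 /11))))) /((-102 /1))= -128 /561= -0.23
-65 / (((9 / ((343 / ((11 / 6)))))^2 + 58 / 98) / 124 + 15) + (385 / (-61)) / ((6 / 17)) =-1423792783217 / 64093053678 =-22.21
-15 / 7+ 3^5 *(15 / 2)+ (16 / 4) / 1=25541 / 14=1824.36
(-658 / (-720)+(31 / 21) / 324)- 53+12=-2727149 / 68040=-40.08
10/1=10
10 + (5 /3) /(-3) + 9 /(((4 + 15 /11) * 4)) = 20951 /2124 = 9.86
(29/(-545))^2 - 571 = -169600434/297025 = -571.00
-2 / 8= -1 / 4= -0.25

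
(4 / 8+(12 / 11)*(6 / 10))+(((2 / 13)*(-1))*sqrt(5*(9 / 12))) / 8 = 127 / 110 - sqrt(15) / 104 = 1.12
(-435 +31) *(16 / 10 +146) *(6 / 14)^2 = -2683368 / 245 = -10952.52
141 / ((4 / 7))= 987 / 4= 246.75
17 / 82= 0.21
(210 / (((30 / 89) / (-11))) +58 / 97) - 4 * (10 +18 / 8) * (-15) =-593388 / 97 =-6117.40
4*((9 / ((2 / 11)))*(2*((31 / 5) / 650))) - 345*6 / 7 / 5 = -629784 / 11375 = -55.37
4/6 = 2/3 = 0.67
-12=-12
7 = 7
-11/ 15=-0.73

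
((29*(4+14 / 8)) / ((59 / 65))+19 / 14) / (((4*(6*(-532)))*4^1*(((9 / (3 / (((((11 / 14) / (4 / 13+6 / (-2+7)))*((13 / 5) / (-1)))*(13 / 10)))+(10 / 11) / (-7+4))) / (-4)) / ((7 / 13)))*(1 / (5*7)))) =-37056660125 / 608576874048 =-0.06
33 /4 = 8.25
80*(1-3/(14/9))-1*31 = -737/7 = -105.29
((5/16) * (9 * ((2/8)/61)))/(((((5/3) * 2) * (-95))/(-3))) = 81/741760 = 0.00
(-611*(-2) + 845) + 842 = 2909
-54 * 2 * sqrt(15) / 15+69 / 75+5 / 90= 439 / 450-36 * sqrt(15) / 5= -26.91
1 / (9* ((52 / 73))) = 73 / 468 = 0.16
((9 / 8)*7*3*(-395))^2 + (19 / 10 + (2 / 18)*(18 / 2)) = 27866846053 / 320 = 87083893.92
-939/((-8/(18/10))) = 8451/40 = 211.28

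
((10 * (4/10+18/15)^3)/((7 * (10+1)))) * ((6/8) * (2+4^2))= 13824/1925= 7.18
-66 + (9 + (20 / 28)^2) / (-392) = -634097 / 9604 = -66.02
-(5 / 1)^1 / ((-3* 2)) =5 / 6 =0.83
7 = 7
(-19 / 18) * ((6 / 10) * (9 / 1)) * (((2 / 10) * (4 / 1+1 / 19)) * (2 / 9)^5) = -1232 / 492075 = -0.00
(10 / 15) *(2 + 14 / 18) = 50 / 27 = 1.85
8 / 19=0.42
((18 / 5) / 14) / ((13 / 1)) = 9 / 455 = 0.02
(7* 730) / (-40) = -511 / 4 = -127.75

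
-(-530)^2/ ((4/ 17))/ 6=-1193825/ 6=-198970.83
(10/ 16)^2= 25/ 64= 0.39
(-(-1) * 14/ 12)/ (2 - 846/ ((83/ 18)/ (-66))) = 83/ 861612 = 0.00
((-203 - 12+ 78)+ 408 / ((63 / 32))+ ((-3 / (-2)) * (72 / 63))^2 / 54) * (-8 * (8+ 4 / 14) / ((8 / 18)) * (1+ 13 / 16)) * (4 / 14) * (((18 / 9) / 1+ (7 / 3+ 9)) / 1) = -173801060 / 2401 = -72386.95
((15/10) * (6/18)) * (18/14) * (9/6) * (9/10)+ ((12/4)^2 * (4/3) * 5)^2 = 1008243/280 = 3600.87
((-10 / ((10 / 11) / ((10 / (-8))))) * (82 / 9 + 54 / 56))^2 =19500726025 / 1016064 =19192.42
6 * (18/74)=54/37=1.46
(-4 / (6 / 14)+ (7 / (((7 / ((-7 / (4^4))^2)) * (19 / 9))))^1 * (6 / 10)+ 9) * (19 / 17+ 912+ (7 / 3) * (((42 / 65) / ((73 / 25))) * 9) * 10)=-96322191423677 / 301328302080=-319.66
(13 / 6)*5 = 65 / 6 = 10.83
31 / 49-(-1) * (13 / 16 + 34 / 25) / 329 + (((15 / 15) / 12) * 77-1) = 6.06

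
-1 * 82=-82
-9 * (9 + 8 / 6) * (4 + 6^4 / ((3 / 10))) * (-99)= 39811068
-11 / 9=-1.22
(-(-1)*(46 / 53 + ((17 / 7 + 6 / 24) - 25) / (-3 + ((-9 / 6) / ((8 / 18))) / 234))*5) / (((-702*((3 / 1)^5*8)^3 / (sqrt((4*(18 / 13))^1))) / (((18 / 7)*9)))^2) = 4810985 / 1042893953243089764637556736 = 0.00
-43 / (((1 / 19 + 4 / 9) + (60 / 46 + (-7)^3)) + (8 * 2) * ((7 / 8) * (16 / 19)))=169119 / 1295566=0.13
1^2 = 1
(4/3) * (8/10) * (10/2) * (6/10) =3.20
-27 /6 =-9 /2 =-4.50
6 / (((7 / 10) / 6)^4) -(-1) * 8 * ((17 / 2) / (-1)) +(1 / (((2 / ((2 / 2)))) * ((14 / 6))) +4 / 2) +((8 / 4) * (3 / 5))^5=485050143477 / 15006250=32323.21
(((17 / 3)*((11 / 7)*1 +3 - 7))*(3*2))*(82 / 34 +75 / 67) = -136748 / 469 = -291.57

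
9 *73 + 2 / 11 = 7229 / 11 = 657.18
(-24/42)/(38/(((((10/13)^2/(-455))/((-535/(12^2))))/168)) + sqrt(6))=-1500744336/47899064470384537 + 576 * sqrt(6)/335293451292691759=-0.00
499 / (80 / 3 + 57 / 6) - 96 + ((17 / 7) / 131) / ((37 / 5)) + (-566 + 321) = -344148906 / 1051799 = -327.20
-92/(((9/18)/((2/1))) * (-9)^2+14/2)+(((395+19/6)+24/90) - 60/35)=9003619/22890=393.34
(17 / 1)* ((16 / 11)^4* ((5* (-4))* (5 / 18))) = -55705600 / 131769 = -422.75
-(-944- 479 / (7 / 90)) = 49718 / 7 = 7102.57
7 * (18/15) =42/5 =8.40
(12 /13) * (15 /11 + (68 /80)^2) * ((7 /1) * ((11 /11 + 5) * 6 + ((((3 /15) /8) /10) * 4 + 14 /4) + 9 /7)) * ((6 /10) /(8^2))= 2359122327 /457600000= 5.16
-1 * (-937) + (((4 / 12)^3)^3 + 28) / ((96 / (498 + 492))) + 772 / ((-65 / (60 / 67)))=111102893413 / 91434096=1215.11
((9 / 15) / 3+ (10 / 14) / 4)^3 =148877 / 2744000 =0.05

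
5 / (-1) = -5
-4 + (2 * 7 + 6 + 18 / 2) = 25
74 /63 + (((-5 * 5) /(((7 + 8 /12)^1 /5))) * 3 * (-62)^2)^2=1178181915789146 /33327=35352174386.81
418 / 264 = 19 / 12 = 1.58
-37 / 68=-0.54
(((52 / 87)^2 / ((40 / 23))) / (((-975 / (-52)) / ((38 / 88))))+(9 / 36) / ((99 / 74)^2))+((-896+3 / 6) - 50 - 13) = -1974845268779 / 2060660250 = -958.36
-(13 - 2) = -11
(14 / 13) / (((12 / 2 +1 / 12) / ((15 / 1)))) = 2.66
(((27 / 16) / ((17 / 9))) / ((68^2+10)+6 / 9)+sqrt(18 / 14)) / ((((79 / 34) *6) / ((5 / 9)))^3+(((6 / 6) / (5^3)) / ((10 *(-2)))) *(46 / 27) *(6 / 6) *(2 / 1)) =3555241875 / 291451328415622144+248720625 *sqrt(7) / 9170739080972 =0.00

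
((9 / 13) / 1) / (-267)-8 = -9259 / 1157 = -8.00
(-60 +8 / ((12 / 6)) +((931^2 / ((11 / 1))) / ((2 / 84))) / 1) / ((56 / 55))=13001195 / 4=3250298.75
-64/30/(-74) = 16/555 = 0.03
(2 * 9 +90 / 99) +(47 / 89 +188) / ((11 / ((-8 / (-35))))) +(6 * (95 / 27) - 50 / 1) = -267076 / 44055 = -6.06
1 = 1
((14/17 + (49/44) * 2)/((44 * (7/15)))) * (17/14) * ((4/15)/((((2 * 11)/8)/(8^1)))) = 1304/9317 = 0.14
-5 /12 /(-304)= 5 /3648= 0.00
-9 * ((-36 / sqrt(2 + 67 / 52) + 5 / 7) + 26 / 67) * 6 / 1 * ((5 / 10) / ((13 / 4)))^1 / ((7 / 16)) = -893376 / 42679 + 41472 * sqrt(247) / 1729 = 356.04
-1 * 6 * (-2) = 12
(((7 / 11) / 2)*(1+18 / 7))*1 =25 / 22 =1.14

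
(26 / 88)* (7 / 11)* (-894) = -40677 / 242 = -168.09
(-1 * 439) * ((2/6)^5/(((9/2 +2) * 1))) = -878/3159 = -0.28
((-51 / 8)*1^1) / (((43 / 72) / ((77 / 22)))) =-3213 / 86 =-37.36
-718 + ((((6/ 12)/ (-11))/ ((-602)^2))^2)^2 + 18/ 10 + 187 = -10691841037665224171780777926651/ 20203781250312214988247879680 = -529.20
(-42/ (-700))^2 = 9/ 2500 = 0.00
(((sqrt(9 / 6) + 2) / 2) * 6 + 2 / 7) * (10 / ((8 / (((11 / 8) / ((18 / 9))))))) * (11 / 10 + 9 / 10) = 165 * sqrt(6) / 64 + 605 / 56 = 17.12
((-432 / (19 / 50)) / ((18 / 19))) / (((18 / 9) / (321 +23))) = -206400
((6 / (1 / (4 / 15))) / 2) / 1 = 4 / 5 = 0.80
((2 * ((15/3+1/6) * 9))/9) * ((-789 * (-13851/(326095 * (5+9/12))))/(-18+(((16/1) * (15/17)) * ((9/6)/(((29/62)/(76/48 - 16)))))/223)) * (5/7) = -8276735847078/4026292812773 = -2.06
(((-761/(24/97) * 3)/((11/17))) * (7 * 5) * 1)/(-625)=8784223/11000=798.57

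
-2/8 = -1/4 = -0.25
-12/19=-0.63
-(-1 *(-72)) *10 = -720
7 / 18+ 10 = 187 / 18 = 10.39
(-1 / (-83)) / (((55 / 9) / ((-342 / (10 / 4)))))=-6156 / 22825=-0.27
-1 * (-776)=776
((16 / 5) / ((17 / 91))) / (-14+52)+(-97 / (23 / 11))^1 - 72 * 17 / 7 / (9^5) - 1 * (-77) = 52981111888 / 1705958415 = 31.06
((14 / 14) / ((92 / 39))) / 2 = 39 / 184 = 0.21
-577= -577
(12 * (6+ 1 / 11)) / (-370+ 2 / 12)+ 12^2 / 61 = 3220632 / 1488949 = 2.16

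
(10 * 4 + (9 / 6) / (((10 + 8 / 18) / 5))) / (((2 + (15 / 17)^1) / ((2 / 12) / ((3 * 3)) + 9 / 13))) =64937365 / 6466824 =10.04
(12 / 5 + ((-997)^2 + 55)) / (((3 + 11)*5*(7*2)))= 1242583 / 1225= 1014.35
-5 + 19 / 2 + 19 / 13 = 155 / 26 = 5.96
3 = 3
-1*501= -501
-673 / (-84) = 673 / 84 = 8.01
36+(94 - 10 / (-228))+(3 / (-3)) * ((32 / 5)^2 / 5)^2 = 112102961 / 1781250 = 62.93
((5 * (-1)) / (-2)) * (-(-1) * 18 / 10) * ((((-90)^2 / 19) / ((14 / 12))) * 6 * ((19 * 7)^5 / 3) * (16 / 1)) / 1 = 2189804405846400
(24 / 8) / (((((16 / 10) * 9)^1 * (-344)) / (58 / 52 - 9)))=1025 / 214656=0.00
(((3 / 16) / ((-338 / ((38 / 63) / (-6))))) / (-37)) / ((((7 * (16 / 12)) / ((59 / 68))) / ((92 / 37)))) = -25783 / 74005905792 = -0.00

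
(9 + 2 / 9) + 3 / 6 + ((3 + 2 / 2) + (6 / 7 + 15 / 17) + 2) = 37403 / 2142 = 17.46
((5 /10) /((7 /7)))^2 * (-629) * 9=-5661 /4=-1415.25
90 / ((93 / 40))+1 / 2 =2431 / 62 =39.21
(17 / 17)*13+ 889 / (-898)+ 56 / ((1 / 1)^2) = 61073 / 898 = 68.01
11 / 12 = 0.92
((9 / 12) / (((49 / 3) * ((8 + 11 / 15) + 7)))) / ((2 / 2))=135 / 46256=0.00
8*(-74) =-592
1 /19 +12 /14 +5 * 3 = 2116 /133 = 15.91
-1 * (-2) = 2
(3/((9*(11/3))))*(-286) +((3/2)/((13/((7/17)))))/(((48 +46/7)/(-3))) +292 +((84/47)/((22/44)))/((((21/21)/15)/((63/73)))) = 180898961593/579303764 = 312.27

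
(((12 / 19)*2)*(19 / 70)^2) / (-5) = -0.02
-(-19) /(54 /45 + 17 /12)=1140 /157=7.26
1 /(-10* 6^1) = -1 /60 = -0.02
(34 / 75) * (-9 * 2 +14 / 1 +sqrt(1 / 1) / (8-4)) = -17 / 10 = -1.70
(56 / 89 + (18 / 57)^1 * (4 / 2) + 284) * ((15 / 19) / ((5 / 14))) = 20259792 / 32129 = 630.58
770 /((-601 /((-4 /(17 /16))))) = 49280 /10217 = 4.82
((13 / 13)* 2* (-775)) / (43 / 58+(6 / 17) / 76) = -7259425 / 3494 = -2077.68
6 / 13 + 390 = 5076 / 13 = 390.46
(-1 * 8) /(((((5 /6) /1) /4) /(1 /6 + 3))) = -608 /5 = -121.60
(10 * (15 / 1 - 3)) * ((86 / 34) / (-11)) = -5160 / 187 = -27.59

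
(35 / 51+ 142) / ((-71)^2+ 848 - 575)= 7277 / 271014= 0.03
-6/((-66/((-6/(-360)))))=1/660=0.00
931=931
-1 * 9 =-9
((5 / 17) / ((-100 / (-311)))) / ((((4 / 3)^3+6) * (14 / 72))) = 75573 / 134470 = 0.56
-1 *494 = -494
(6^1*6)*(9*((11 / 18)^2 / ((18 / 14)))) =847 / 9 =94.11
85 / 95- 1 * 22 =-21.11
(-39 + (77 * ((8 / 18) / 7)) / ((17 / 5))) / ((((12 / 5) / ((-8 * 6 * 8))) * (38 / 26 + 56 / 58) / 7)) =17333.57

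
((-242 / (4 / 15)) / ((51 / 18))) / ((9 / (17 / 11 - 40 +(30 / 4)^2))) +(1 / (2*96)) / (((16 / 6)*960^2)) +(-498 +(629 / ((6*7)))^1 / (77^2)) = -376635318926654449 / 332920730419200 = -1131.31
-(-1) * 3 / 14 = 0.21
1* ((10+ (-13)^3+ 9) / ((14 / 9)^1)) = -9801 / 7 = -1400.14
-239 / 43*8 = -44.47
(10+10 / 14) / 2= 75 / 14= 5.36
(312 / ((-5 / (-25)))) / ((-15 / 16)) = -1664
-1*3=-3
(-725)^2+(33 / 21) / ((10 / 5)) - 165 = 7356451 / 14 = 525460.79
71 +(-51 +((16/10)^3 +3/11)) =33507/1375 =24.37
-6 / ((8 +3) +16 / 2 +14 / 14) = -3 / 10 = -0.30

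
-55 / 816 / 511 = -55 / 416976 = -0.00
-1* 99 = -99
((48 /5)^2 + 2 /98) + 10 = 125171 /1225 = 102.18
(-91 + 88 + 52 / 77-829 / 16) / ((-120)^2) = -66697 / 17740800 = -0.00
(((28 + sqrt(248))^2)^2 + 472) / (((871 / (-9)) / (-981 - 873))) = 70181635.01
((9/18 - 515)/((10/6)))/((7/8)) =-1764/5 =-352.80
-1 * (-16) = 16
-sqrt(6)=-2.45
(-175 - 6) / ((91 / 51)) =-9231 / 91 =-101.44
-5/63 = -0.08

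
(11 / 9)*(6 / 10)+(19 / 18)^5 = 19308911 / 9447840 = 2.04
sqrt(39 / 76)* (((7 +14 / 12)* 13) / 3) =637* sqrt(741) / 684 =25.35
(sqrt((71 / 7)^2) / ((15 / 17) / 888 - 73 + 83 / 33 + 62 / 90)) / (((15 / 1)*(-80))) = 1473747 / 12169366510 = 0.00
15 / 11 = 1.36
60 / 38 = 30 / 19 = 1.58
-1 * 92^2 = -8464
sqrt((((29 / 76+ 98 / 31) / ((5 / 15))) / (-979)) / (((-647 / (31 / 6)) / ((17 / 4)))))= 17 * sqrt(11818219754) / 96278776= 0.02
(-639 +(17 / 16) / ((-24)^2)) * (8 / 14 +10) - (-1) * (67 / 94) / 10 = -51204375577 / 7580160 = -6755.05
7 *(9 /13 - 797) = -72464 /13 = -5574.15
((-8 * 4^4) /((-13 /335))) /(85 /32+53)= 21954560 /23153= 948.24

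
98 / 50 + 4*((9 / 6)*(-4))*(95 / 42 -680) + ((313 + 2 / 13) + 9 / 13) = 37722959 / 2275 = 16581.52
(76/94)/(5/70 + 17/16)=4256/5969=0.71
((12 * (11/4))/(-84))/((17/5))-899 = -427979/476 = -899.12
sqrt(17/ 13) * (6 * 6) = 36 * sqrt(221)/ 13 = 41.17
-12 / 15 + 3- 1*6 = -19 / 5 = -3.80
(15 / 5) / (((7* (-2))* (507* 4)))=-1 / 9464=-0.00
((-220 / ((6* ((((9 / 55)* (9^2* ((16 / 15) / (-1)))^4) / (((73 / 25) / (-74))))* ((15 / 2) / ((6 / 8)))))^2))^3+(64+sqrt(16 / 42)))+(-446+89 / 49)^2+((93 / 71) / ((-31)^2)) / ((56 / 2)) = 2* sqrt(42) / 21+7579508430742155826864559419679069915162030213791706764374941486939408496169474577321030874625465 / 38403871113225417792525857952563140964012463411604756861388202005499962243117283503763357696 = 197363.75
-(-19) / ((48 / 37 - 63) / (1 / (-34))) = 703 / 77622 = 0.01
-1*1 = -1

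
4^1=4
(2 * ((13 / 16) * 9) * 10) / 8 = 585 / 32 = 18.28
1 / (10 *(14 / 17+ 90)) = 17 / 15440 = 0.00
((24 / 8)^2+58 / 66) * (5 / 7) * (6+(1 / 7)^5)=164374090 / 3882417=42.34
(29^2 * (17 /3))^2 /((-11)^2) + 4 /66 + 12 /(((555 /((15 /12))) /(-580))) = 7562326555 /40293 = 187683.38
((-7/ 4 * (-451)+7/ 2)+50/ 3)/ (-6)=-9713/ 72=-134.90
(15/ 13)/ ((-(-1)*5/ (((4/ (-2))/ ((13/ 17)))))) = -0.60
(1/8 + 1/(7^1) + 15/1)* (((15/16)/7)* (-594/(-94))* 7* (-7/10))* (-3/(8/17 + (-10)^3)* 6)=-12950685/11358208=-1.14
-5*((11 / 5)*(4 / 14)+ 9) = -337 / 7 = -48.14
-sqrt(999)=-3 *sqrt(111)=-31.61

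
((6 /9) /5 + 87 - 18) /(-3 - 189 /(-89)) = -92293 /1170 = -78.88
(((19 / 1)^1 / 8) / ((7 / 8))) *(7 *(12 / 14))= 114 / 7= 16.29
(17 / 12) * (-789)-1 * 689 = -7227 / 4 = -1806.75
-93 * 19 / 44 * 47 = -83049 / 44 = -1887.48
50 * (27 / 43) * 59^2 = 4699350 / 43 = 109287.21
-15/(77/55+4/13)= -325/37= -8.78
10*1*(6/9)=20/3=6.67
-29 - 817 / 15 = -1252 / 15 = -83.47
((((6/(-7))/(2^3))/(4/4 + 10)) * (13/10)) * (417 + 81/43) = -175617/33110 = -5.30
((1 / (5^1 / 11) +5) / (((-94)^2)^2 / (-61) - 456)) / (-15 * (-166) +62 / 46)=-12627 / 5594204375390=-0.00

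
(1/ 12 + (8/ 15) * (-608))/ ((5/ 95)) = -369569/ 60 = -6159.48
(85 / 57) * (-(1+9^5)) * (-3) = 264171.05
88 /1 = 88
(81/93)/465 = 9/4805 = 0.00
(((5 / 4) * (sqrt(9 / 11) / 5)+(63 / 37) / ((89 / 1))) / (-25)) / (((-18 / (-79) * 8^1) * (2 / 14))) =-553 * sqrt(11) / 52800 - 3871 / 1317200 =-0.04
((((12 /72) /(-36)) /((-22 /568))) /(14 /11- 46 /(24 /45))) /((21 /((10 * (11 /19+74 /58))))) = -207320 /166875309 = -0.00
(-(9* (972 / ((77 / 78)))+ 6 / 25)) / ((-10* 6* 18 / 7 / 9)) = 516.94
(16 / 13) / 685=16 / 8905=0.00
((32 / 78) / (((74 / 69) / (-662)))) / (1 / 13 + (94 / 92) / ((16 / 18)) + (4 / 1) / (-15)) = -263.87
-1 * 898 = -898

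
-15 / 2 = -7.50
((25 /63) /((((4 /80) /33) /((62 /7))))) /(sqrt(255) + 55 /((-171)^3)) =145.27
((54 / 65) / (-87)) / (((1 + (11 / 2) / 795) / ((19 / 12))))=-9063 / 603577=-0.02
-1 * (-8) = 8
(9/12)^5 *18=2187/512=4.27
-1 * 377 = -377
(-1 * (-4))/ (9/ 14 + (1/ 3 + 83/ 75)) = 1400/ 729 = 1.92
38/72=19/36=0.53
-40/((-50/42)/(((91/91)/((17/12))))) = 23.72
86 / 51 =1.69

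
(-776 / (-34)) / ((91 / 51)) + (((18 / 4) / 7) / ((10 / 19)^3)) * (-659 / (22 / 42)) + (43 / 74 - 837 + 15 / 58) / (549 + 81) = -107027450851169 / 19333314000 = -5535.91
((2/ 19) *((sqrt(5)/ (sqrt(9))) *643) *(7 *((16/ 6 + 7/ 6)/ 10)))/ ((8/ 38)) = 103523 *sqrt(5)/ 360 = 643.01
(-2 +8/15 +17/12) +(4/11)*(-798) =-63851/220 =-290.23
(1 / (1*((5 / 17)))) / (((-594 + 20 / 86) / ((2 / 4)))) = -731 / 255320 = -0.00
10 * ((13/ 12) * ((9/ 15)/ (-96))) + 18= 17.93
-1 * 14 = -14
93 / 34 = 2.74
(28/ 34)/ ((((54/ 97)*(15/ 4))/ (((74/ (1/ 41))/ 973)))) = 1177192/ 957015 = 1.23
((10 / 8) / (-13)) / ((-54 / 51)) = 85 / 936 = 0.09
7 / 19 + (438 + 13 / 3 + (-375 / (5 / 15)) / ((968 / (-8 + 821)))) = -27707113 / 55176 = -502.16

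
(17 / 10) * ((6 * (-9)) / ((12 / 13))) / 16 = -1989 / 320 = -6.22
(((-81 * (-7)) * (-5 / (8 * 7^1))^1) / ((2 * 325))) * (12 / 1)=-243 / 260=-0.93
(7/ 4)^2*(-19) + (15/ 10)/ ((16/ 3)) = -57.91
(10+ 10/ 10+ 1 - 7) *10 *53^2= 140450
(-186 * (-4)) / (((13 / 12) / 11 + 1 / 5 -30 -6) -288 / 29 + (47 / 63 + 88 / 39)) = -17.45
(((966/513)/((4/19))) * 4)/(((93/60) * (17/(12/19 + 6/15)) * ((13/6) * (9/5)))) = 1262240/3514563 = 0.36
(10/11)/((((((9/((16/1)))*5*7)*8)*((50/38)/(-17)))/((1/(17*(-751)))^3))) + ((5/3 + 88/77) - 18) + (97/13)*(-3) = -147991324488157166/3938548604529825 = -37.58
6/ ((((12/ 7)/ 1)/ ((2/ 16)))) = 7/ 16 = 0.44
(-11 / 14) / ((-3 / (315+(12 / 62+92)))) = 138853 / 1302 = 106.65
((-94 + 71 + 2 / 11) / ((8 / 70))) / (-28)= 1255 / 176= 7.13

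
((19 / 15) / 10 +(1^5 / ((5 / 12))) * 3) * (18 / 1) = 131.88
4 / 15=0.27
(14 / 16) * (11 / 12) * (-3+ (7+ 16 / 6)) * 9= 385 / 8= 48.12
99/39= 2.54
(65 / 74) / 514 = 65 / 38036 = 0.00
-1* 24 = -24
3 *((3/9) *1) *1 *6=6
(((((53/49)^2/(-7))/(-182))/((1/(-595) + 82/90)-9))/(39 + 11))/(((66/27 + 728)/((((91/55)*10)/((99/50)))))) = -429777/16549153992910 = -0.00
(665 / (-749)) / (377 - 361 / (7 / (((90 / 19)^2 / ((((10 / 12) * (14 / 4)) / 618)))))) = 4655 / 1283512829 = 0.00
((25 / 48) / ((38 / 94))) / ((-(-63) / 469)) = 78725 / 8208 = 9.59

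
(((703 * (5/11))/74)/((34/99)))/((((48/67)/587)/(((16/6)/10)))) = 2747.25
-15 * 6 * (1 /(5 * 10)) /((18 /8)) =-4 /5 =-0.80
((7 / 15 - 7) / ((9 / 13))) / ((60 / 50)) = -637 / 81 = -7.86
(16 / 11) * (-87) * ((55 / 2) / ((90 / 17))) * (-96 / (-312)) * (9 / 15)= -7888 / 65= -121.35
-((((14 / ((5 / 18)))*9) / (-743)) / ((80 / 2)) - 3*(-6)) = -668133 / 37150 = -17.98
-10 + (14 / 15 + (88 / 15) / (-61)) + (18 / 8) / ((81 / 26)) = -46339 / 5490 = -8.44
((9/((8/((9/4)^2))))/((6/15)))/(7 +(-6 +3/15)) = 11.87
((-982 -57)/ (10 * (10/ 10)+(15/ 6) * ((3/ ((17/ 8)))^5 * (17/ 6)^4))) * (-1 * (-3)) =-52989/ 15530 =-3.41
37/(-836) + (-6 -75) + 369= 240731/836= 287.96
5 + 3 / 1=8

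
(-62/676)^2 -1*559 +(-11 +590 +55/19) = 22.90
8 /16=0.50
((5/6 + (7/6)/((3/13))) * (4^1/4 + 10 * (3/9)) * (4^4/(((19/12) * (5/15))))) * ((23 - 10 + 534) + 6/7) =2705730560/399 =6781279.60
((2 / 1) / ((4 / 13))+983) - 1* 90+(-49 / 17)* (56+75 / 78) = 162505 / 221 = 735.32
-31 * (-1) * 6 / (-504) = -31 / 84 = -0.37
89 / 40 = 2.22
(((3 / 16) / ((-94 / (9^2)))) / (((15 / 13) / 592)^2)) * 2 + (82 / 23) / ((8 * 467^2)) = -2005374499094801 / 23575420900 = -85062.09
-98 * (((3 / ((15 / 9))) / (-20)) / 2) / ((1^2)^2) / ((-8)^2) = 0.07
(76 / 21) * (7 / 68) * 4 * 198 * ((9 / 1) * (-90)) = -4062960 / 17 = -238997.65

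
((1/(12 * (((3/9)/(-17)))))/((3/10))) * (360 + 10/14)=-214625/42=-5110.12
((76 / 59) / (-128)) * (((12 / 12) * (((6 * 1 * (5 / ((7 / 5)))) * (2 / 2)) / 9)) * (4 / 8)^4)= -475 / 317184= -0.00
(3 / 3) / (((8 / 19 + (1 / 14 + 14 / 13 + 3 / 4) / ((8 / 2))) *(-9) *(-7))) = 3952 / 222993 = 0.02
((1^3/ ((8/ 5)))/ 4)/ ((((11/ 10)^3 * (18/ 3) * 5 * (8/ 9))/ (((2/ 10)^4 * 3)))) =9/ 425920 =0.00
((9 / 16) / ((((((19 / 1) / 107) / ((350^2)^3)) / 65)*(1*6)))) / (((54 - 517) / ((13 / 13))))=-1198606633300781250 / 8797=-136251748698508.72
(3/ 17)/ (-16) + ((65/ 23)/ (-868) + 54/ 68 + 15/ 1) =21421943/ 1357552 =15.78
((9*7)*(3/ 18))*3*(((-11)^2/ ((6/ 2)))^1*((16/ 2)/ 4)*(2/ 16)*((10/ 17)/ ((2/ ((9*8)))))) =114345/ 17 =6726.18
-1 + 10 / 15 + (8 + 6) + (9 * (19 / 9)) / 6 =16.83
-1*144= -144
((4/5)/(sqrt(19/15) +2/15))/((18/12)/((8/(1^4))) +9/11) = -1408/16579 +704 *sqrt(285)/16579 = 0.63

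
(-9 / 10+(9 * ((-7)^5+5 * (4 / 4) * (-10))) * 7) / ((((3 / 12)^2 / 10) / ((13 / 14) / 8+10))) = -12032368227 / 7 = -1718909746.71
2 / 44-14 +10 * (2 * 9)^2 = 70973 / 22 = 3226.05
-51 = -51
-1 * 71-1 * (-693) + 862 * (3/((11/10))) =32702/11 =2972.91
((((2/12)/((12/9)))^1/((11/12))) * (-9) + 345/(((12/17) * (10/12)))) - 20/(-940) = 302597/517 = 585.29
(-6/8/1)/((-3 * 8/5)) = 0.16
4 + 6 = 10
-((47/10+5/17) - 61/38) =-5473/1615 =-3.39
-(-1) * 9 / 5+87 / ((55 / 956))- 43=80906 / 55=1471.02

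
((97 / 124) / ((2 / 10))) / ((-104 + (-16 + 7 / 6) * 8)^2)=4365 / 55331776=0.00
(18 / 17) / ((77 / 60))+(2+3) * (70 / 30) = 12.49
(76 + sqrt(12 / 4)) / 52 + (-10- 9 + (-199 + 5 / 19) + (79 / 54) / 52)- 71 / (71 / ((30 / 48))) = -2892641 / 13338 + sqrt(3) / 52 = -216.84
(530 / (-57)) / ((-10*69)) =53 / 3933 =0.01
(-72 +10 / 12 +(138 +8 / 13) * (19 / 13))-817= -695173 / 1014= -685.57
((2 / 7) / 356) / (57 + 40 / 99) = 99 / 7081018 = 0.00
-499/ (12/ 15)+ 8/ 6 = -7469/ 12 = -622.42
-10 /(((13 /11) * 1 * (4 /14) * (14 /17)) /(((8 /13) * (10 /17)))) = -2200 /169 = -13.02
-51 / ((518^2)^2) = -51 / 71997768976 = -0.00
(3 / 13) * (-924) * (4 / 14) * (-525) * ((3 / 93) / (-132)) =-3150 / 403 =-7.82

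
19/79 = 0.24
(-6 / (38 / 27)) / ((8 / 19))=-81 / 8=-10.12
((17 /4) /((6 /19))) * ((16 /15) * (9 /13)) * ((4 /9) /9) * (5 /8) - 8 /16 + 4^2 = 33289 /2106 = 15.81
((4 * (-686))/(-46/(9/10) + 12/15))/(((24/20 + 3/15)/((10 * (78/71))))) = 8599500/20093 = 427.98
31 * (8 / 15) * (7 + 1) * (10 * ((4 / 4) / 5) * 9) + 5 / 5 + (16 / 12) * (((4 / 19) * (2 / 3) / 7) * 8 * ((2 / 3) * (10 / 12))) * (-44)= 128014057 / 53865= 2376.57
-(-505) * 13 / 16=6565 / 16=410.31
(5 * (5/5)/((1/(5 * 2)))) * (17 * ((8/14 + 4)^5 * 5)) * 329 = 6702497792000/2401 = 2791544269.89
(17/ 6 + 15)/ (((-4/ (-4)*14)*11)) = 107/ 924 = 0.12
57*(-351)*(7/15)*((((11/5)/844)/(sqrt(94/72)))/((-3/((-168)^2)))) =7246695456*sqrt(47)/247925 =200386.57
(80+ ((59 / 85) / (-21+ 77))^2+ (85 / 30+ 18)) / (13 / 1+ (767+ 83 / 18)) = 709027701 / 5517125600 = 0.13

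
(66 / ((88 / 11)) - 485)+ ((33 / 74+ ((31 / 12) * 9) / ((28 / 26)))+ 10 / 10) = -940097 / 2072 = -453.71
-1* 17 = -17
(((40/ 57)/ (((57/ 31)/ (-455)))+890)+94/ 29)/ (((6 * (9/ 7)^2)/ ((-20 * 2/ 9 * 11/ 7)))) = -104412455840/ 206061327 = -506.71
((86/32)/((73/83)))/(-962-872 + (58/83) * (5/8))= -296227/177752956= -0.00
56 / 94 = 28 / 47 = 0.60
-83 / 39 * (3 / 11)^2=-249 / 1573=-0.16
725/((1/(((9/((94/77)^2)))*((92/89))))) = 889794675/196601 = 4525.89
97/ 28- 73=-1947/ 28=-69.54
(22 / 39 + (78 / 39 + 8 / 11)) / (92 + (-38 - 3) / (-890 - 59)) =103076 / 2882517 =0.04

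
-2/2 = -1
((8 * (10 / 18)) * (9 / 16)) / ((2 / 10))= 25 / 2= 12.50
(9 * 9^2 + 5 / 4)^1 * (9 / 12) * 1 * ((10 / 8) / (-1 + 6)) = 8763 / 64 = 136.92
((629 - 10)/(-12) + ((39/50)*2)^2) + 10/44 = -4036103/82500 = -48.92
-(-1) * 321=321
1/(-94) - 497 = -46719/94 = -497.01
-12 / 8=-3 / 2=-1.50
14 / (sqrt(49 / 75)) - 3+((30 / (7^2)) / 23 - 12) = -16875 / 1127+10*sqrt(3) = 2.35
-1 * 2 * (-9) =18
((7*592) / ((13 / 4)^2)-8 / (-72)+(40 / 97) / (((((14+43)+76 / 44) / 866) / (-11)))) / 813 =15514040435 / 38743068663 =0.40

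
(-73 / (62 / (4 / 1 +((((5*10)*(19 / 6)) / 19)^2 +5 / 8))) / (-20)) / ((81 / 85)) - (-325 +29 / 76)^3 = 42418914733375277 / 1240052328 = 34207358.65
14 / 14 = 1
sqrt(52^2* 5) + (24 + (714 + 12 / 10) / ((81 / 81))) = 52* sqrt(5) + 3696 / 5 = 855.48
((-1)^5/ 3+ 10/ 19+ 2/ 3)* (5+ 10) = 245/ 19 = 12.89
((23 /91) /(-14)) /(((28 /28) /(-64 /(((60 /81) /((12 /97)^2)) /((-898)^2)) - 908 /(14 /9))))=310805799237 /16136435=19261.12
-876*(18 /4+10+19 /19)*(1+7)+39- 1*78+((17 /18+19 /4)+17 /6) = -3911561 /36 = -108654.47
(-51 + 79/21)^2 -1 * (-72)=1015816/441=2303.44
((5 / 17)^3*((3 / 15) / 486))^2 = 625 / 5701197247524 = 0.00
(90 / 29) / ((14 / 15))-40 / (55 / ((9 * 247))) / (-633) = 2770059 / 471163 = 5.88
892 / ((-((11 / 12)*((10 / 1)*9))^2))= -0.13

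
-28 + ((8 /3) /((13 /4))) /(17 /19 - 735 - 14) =-7761148 /277173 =-28.00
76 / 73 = 1.04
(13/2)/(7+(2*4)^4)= 13/8206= 0.00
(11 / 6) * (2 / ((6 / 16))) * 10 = 880 / 9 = 97.78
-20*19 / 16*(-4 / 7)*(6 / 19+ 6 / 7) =780 / 49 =15.92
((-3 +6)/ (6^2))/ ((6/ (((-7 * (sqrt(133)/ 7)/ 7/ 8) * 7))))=-sqrt(133)/ 576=-0.02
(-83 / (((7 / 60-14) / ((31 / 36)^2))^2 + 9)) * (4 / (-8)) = 1916306075 / 16602627042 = 0.12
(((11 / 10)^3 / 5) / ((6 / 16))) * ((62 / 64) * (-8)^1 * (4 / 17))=-41261 / 31875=-1.29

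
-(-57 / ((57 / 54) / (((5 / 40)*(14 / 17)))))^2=-35721 / 1156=-30.90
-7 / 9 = -0.78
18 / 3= 6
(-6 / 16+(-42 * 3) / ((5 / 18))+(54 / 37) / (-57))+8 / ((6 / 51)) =-386.00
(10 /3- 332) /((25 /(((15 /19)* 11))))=-10846 /95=-114.17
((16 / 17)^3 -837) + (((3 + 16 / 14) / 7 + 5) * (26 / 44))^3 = -800.09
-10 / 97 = -0.10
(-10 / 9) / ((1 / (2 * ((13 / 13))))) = -20 / 9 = -2.22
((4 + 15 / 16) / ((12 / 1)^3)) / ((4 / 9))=79 / 12288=0.01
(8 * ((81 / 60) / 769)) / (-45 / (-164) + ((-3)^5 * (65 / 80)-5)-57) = -35424 / 653692295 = -0.00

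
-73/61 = -1.20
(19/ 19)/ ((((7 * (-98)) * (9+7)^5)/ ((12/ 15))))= -1/ 899153920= -0.00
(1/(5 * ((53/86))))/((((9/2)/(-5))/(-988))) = 169936/477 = 356.26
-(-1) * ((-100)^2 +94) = 10094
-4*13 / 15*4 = -208 / 15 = -13.87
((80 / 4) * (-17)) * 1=-340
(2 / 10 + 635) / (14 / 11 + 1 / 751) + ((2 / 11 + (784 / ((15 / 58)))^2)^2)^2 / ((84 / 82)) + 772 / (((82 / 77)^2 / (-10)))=6962368060652868415430823000.00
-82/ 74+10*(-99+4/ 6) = -109273/ 111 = -984.44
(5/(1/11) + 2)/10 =57/10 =5.70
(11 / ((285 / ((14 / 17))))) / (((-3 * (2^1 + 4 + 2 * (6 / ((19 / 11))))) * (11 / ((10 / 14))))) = -1 / 18819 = -0.00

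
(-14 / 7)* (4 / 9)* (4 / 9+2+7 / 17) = -3496 / 1377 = -2.54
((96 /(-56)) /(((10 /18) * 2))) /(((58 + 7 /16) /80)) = -13824 /6545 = -2.11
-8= -8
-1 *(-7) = 7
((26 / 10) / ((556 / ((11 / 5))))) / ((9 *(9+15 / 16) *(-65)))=-44 / 24863625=-0.00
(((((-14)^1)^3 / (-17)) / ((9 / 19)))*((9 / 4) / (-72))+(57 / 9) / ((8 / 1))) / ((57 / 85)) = -3175 / 216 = -14.70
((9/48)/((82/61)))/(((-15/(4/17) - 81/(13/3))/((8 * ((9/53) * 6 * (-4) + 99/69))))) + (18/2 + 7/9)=6307933211/642779919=9.81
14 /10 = 1.40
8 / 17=0.47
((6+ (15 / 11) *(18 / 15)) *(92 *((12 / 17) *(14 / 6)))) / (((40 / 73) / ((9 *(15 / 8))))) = 6663951 / 187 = 35636.10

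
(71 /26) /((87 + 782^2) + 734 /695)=0.00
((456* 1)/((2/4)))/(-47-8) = -912/55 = -16.58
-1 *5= -5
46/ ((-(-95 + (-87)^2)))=-23/ 3737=-0.01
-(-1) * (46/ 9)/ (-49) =-46/ 441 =-0.10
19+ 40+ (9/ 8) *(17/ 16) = 7705/ 128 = 60.20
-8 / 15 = -0.53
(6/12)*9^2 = 81/2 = 40.50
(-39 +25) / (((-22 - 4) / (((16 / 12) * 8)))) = 224 / 39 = 5.74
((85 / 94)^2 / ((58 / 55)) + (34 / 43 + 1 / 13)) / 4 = 470689305 / 1145923168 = 0.41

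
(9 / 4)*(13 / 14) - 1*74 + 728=36741 / 56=656.09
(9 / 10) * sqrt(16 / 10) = 9 * sqrt(10) / 25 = 1.14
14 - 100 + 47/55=-4683/55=-85.15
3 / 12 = 1 / 4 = 0.25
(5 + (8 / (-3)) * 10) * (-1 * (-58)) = -3770 / 3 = -1256.67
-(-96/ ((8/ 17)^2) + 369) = 129/ 2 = 64.50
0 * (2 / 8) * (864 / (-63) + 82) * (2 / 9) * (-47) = 0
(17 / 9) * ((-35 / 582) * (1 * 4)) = -1190 / 2619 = -0.45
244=244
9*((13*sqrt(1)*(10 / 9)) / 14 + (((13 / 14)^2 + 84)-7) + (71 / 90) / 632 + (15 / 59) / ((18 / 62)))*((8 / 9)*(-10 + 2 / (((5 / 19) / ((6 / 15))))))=-4441.65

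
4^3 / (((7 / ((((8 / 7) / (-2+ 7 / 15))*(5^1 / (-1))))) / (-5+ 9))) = 153600 / 1127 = 136.29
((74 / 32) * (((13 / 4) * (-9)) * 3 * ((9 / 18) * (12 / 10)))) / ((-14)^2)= -38961 / 62720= -0.62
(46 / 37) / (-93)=-0.01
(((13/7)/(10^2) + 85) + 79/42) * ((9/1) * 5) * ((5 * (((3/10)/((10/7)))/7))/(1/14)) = 1642401/200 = 8212.00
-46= -46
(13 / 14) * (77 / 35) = 143 / 70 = 2.04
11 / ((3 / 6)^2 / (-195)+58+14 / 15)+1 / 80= 732367 / 3677360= 0.20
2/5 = 0.40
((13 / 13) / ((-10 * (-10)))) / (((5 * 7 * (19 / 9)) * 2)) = 9 / 133000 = 0.00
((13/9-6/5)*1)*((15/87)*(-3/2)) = -11/174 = -0.06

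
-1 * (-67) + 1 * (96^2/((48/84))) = 16195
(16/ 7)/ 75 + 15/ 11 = 8051/ 5775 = 1.39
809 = 809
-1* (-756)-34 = 722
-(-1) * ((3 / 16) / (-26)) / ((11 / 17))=-51 / 4576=-0.01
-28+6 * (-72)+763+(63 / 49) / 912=644787 / 2128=303.00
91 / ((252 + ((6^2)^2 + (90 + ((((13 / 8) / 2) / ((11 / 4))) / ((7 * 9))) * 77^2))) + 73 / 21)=22932 / 420659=0.05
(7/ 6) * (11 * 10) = 385/ 3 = 128.33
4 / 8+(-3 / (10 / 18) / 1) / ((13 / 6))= -259 / 130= -1.99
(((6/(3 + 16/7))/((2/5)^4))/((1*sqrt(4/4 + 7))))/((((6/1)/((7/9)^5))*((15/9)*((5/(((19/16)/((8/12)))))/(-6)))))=-55883275*sqrt(2)/82861056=-0.95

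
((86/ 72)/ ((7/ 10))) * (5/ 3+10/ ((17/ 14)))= 108575/ 6426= 16.90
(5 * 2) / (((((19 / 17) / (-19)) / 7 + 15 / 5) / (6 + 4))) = 2975 / 89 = 33.43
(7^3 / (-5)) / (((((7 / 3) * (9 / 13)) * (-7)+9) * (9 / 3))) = 4459 / 450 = 9.91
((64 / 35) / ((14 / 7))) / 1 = 32 / 35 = 0.91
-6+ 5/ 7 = -37/ 7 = -5.29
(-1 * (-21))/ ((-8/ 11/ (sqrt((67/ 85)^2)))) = -15477/ 680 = -22.76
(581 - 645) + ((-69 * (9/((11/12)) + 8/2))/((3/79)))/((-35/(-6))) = -1681744/385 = -4368.17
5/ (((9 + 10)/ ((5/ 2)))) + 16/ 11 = 883/ 418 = 2.11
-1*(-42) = 42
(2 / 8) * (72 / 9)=2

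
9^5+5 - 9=59045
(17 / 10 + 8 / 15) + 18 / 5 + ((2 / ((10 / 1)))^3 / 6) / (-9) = 19687 / 3375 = 5.83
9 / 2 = 4.50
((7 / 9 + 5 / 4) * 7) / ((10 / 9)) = 511 / 40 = 12.78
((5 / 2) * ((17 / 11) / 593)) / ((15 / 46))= 391 / 19569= 0.02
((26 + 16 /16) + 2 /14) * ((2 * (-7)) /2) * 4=-760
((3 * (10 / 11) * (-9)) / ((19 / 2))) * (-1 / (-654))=-90 / 22781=-0.00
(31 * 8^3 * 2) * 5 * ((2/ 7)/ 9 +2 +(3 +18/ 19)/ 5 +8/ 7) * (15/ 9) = 3765632000/ 3591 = 1048630.47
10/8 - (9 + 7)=-14.75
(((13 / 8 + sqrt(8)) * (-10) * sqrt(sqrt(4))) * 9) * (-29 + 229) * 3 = -216000 -87750 * sqrt(2) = -340097.24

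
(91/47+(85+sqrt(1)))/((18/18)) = 4133/47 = 87.94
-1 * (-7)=7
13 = 13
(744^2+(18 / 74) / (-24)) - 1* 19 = 163841029 / 296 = 553516.99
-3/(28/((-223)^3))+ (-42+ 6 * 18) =33270549/28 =1188233.89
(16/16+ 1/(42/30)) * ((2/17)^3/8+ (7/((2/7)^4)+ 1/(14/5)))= 1734618507/962948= 1801.36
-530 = -530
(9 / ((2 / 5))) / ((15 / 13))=39 / 2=19.50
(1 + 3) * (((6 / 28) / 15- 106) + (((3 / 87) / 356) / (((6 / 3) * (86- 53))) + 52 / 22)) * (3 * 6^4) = -1601353717704 / 993685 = -1611530.53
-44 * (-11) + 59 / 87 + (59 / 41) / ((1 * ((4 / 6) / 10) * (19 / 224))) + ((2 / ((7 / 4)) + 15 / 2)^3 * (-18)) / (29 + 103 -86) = 2081017903099 / 4277289576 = 486.53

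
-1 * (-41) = 41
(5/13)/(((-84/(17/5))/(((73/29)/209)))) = -1241/6618612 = -0.00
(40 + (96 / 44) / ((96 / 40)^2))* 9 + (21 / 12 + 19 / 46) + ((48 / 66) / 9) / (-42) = 69921883 / 191268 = 365.57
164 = 164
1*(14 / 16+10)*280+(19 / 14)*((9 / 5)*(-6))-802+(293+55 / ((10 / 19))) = 183809 / 70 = 2625.84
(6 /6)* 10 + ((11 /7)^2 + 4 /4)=660 /49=13.47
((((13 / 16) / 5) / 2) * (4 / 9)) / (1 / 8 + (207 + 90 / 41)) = 533 / 3089565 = 0.00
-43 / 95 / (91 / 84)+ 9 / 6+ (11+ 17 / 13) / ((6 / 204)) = 1036273 / 2470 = 419.54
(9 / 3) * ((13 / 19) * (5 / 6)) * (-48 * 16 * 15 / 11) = -374400 / 209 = -1791.39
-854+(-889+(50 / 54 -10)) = -47306 / 27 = -1752.07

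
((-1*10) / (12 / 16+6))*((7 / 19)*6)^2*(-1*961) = 7534240 / 1083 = 6956.82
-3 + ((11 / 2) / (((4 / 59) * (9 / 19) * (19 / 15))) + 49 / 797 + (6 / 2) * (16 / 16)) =2587441 / 19128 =135.27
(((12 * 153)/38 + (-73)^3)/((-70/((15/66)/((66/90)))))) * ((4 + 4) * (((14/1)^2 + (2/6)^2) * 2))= 23716481500/4389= 5403618.48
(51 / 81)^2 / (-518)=-289 / 377622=-0.00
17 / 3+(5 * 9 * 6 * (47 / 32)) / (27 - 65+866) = 27139 / 4416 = 6.15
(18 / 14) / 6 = 3 / 14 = 0.21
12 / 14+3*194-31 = 3863 / 7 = 551.86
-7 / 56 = -1 / 8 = -0.12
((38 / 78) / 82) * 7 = 133 / 3198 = 0.04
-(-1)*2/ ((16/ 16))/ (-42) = -1/ 21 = -0.05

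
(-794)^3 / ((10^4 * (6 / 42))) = -437995411 / 1250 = -350396.33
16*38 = 608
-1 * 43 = -43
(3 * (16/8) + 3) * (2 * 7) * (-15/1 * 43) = -81270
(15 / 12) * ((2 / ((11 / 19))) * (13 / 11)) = 1235 / 242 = 5.10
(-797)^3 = -506261573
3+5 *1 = 8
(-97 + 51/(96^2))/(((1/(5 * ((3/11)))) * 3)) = -1489835/33792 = -44.09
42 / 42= 1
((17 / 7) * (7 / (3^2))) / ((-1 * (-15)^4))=-17 / 455625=-0.00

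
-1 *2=-2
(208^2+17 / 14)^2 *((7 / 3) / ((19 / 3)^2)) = 1100664715107 / 10108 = 108890454.60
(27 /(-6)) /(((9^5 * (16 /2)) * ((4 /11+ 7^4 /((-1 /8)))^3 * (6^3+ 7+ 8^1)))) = 121 /20792616619549282550784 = 0.00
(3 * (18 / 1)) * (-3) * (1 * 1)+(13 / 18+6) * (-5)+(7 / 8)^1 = -194.74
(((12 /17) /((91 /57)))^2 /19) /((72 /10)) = 3420 /2393209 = 0.00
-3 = -3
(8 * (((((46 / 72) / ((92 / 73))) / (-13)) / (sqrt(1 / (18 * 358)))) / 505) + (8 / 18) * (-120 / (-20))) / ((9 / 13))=104 / 27 - 73 * sqrt(179) / 13635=3.78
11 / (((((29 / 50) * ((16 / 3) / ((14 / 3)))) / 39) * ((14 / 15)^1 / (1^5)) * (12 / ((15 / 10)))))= 160875 / 1856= 86.68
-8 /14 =-4 /7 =-0.57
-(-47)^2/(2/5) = -11045/2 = -5522.50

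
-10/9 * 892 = -8920/9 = -991.11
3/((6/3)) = 3/2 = 1.50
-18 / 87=-6 / 29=-0.21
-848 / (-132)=6.42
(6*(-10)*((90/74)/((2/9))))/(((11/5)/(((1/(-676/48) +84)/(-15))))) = 57445200/68783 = 835.17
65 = 65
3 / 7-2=-11 / 7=-1.57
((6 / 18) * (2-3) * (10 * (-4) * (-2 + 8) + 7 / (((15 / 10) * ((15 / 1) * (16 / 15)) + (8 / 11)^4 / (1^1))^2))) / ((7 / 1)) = 30326346783833 / 2653686638400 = 11.43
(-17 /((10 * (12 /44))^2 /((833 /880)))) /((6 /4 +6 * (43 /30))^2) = -155771 /7344720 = -0.02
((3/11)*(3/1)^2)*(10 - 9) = 27/11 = 2.45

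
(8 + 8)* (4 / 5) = 12.80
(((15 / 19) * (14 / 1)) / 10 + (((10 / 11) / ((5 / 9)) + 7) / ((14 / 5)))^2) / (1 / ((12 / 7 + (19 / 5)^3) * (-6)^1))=-710745895029 / 197139250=-3605.30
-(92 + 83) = -175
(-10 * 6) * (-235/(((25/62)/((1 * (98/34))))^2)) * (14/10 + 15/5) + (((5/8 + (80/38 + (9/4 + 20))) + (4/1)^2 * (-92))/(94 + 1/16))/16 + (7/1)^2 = 748507141889747/236113000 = 3170122.53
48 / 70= 24 / 35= 0.69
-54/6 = -9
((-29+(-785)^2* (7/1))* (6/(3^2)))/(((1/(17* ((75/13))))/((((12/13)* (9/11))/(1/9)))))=3563851705200/1859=1917079992.04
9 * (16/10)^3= 4608/125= 36.86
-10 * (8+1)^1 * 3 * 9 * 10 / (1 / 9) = -218700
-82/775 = -0.11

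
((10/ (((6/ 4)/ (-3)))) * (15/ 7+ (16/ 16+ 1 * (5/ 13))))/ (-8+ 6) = 3210/ 91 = 35.27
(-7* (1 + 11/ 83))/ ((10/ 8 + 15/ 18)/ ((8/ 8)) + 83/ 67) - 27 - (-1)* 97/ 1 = 14989478/ 221693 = 67.61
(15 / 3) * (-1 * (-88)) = 440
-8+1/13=-103/13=-7.92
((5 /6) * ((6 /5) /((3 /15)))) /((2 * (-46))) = -5 /92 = -0.05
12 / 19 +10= 202 / 19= 10.63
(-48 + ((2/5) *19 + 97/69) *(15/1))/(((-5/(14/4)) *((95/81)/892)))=-506522646/10925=-46363.63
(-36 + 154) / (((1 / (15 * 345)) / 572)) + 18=349291818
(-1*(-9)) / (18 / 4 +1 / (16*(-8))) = 1152 / 575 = 2.00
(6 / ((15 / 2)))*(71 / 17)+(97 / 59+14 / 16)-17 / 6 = 3.03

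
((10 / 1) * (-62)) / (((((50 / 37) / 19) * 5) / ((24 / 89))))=-1046064 / 2225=-470.14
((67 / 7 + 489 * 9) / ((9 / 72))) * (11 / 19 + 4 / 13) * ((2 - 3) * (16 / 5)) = -865459968 / 8645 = -100111.04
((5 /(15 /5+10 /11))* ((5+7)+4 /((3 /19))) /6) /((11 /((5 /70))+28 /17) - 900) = -26180 /2448549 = -0.01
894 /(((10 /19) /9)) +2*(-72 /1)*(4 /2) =74997 /5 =14999.40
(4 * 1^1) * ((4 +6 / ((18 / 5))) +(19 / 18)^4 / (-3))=1654271 / 78732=21.01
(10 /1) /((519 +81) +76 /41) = 205 /12338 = 0.02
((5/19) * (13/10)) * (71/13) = 1.87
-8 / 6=-4 / 3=-1.33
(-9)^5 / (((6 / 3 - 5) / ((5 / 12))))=32805 / 4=8201.25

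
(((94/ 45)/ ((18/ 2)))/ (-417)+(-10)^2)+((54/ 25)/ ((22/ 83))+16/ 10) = 1019418467/ 9288675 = 109.75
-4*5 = -20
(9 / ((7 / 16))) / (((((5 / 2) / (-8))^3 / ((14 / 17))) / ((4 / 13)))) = -170.81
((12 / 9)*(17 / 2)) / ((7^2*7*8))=17 / 4116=0.00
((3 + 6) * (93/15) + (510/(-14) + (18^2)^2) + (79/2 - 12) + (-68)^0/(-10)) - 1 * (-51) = 3677582/35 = 105073.77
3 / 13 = 0.23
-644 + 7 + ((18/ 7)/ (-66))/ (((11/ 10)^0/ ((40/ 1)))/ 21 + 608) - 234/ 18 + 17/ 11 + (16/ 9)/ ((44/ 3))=-10926876875/ 16853793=-648.33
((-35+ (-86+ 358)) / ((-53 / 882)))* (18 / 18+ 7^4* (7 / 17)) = -3516788016 / 901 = -3903205.35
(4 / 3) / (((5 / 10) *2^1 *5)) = 4 / 15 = 0.27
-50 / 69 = -0.72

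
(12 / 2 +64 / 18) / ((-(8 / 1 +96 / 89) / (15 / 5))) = -3827 / 1212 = -3.16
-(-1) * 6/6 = 1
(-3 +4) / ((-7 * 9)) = -1 / 63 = -0.02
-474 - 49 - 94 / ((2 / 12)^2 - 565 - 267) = -522.89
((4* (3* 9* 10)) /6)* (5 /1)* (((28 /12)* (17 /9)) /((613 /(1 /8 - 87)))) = -2067625 /3678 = -562.16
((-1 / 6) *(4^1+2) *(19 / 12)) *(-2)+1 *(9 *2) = 127 / 6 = 21.17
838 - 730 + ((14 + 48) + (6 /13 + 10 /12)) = 13361 /78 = 171.29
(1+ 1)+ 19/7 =33/7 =4.71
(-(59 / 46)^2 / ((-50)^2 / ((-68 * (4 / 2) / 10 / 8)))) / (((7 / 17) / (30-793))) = -109654981 / 52900000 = -2.07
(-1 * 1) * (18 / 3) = -6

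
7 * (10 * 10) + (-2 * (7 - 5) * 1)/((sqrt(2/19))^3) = 700 - 19 * sqrt(38) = 582.88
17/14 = 1.21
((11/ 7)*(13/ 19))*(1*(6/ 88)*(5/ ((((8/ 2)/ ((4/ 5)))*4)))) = 39/ 2128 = 0.02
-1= -1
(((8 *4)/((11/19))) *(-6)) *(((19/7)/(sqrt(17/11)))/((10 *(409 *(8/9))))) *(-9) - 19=-19 + 350892 *sqrt(187)/2676905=-17.21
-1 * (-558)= 558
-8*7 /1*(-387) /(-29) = -21672 /29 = -747.31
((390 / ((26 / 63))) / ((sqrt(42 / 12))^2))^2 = 72900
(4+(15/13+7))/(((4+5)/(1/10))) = 79/585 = 0.14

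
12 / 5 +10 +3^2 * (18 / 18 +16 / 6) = 227 / 5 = 45.40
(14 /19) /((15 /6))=28 /95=0.29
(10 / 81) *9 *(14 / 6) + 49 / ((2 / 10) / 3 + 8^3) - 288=-59169941 / 207387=-285.31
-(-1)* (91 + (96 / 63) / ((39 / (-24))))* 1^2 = 24587 / 273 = 90.06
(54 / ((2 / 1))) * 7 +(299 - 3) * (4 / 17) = 4397 / 17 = 258.65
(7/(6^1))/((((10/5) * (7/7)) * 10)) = 7/120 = 0.06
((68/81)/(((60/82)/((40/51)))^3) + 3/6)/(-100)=-52352713/3413032200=-0.02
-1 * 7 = -7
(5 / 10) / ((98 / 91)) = 13 / 28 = 0.46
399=399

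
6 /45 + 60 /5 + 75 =87.13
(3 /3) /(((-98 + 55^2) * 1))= 1 /2927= 0.00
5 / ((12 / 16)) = 20 / 3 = 6.67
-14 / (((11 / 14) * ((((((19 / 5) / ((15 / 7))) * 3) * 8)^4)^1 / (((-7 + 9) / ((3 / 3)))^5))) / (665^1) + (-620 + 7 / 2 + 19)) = 54687500 / 1860768247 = 0.03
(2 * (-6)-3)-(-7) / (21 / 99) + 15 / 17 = 321 / 17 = 18.88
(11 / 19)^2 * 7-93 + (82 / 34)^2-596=-71031057 / 104329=-680.84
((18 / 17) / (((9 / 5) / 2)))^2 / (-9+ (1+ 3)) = -80 / 289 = -0.28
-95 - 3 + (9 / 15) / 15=-2449 / 25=-97.96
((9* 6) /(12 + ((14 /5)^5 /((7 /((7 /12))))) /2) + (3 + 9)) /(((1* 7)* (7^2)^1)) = 1331493 /30823352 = 0.04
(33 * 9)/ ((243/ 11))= 121/ 9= 13.44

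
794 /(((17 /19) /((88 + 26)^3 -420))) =22344236664 /17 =1314366862.59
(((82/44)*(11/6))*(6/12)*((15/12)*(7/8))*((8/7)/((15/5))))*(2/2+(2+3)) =205/48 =4.27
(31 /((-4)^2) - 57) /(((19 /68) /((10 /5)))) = -14977 /38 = -394.13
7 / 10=0.70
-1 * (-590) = 590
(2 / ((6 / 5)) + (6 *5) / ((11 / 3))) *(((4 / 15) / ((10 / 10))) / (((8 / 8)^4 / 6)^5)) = 224640 / 11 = 20421.82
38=38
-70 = -70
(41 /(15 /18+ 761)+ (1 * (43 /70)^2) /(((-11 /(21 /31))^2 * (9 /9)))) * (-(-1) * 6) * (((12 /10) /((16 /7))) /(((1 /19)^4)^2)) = 448862111682936444459 /151862986000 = 2955704503.81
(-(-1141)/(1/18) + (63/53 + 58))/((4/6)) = 3274953/106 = 30895.78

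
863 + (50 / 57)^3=159946559 / 185193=863.67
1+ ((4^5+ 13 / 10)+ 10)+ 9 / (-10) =5177 / 5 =1035.40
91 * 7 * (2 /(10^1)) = 637 /5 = 127.40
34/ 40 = 17/ 20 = 0.85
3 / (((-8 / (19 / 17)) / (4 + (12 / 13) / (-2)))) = -1311 / 884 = -1.48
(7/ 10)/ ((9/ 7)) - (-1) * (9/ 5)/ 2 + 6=7.44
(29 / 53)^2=841 / 2809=0.30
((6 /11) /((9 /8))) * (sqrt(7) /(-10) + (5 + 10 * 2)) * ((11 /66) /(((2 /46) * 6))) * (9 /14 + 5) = 43.24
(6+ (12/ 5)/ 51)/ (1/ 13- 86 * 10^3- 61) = -3341/ 47548660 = -0.00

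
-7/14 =-1/2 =-0.50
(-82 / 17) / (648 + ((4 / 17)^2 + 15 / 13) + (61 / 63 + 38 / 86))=-49092498 / 6621816751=-0.01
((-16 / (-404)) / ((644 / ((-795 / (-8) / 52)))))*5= 3975 / 6764576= 0.00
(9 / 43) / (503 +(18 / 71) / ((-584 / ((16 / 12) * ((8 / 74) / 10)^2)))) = 1596493575 / 3836728836559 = 0.00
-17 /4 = -4.25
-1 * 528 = -528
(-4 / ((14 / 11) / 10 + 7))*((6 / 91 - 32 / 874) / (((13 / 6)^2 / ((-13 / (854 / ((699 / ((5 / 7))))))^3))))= 19712208157983 / 1701120453550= 11.59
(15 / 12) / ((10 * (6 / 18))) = 3 / 8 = 0.38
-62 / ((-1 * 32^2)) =0.06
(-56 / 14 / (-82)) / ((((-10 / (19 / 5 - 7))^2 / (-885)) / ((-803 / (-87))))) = -6064256 / 148625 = -40.80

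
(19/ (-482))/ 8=-19/ 3856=-0.00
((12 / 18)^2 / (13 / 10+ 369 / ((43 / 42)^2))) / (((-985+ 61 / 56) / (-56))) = 231938560 / 3239753593527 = 0.00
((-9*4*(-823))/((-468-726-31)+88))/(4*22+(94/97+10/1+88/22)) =-0.25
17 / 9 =1.89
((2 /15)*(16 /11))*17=544 /165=3.30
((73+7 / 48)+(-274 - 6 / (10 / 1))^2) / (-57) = -90573967 / 68400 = -1324.18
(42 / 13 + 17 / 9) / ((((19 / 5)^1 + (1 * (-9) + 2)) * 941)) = -2995 / 1761552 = -0.00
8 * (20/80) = 2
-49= -49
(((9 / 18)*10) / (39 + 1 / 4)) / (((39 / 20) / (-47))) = -18800 / 6123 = -3.07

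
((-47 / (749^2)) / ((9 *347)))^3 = -103823 / 5377827391916029603582182867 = -0.00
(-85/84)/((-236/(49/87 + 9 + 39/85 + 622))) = 79217/29232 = 2.71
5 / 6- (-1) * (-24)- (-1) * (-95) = -709 / 6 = -118.17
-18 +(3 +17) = 2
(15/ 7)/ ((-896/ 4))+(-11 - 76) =-136431/ 1568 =-87.01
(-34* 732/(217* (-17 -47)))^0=1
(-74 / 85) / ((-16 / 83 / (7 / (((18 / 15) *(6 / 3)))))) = 21497 / 1632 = 13.17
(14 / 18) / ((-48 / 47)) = -329 / 432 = -0.76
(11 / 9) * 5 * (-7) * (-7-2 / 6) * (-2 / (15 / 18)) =-6776 / 9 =-752.89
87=87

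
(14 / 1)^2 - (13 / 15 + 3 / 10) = 1169 / 6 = 194.83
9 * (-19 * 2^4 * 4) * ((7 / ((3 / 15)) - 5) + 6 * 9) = -919296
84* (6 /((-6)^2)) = 14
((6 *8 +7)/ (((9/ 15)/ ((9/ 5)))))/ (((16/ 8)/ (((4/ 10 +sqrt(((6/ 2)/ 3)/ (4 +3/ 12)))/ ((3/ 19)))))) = 209 +1045 *sqrt(17)/ 17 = 462.45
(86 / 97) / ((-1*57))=-86 / 5529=-0.02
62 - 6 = 56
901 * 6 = 5406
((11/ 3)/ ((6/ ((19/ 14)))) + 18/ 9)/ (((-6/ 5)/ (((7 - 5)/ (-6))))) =3565/ 4536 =0.79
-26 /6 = -13 /3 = -4.33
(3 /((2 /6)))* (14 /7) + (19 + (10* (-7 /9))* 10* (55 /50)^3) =-66.52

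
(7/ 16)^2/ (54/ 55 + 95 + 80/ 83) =223685/ 113294592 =0.00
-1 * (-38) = 38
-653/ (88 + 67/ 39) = -25467/ 3499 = -7.28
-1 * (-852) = 852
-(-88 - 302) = 390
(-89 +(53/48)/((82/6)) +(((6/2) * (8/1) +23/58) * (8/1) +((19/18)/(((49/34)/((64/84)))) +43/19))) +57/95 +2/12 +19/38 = 1846802774563/16737220080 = 110.34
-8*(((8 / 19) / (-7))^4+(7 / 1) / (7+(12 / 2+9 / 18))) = -35045765488 / 8448319467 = -4.15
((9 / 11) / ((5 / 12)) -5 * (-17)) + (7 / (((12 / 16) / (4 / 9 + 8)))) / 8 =143771 / 1485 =96.82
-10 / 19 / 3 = -10 / 57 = -0.18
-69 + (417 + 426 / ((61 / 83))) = 56586 / 61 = 927.64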